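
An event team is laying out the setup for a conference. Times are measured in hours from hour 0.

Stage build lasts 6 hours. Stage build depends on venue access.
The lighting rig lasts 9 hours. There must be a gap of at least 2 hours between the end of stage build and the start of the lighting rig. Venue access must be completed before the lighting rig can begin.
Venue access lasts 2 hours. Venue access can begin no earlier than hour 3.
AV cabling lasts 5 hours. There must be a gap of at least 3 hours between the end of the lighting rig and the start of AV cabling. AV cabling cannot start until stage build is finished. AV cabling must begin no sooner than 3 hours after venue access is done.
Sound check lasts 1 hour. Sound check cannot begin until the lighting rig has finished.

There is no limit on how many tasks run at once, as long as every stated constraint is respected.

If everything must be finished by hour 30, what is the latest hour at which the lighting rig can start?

13

Nothing follows AV cabling; the deadline of hour 30 is its only limit. It must start by 30 − 5 = hour 25.
Sound check must finish by hour 30; it takes 1 hour, so it must start by 30 − 1 = hour 29.
The lighting rig feeds AV cabling (must start by hour 25, minus 3-hour gap → hour 22); sound check (must start by hour 29). Taking the minimum, the lighting rig must finish by hour 22 and start by 22 − 9 = hour 13.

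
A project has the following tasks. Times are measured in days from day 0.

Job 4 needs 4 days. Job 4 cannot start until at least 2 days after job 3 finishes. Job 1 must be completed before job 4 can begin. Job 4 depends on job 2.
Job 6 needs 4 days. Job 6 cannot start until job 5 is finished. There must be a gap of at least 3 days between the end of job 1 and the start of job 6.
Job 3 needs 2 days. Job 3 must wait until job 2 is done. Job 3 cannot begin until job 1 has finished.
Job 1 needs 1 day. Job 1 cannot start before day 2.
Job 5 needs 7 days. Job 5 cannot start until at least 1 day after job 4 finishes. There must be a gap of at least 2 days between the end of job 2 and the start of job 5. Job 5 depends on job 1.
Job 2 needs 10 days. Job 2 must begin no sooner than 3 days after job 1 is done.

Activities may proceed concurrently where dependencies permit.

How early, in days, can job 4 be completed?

24

Job 1 waits on its own release at day 2, so it starts at day 2 and finishes at 2 + 1 = day 3.
After job 1 (finishes day 3, plus 3-day gap → day 6), job 2 can start at day 6 and finishes at day 16.
Job 3 needs all of job 2 (finishes day 16); job 1 (finishes day 3). That puts its earliest start at day 16; it finishes at 16 + 2 = day 18.
Job 4 needs all of job 3 (finishes day 18, plus 2-day gap → day 20); job 1 (finishes day 3); job 2 (finishes day 16). That puts its earliest start at day 20; it finishes at 20 + 4 = day 24.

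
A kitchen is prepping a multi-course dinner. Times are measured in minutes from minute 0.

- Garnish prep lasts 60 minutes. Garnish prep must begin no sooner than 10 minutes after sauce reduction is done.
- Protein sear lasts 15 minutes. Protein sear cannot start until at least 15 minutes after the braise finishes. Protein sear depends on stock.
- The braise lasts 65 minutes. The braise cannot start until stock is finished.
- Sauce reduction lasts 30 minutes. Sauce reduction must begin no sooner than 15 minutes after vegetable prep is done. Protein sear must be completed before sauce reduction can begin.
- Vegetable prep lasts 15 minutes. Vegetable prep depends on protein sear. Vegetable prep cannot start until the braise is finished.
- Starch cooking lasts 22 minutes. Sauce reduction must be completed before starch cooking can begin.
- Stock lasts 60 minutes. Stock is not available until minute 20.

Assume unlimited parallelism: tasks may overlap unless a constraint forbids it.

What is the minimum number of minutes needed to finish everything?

305

After its own release at minute 20, stock can start at minute 20 and finishes at minute 80.
After stock (finishes minute 80), the braise can start at minute 80 and finishes at minute 145.
Protein sear needs all of the braise (finishes minute 145, plus 15-minute gap → minute 160); stock (finishes minute 80). That puts its earliest start at minute 160; it finishes at 160 + 15 = minute 175.
Vegetable prep cannot start until protein sear (finishes minute 175); the braise (finishes minute 145). The controlling bound is minute 175, so vegetable prep finishes at 175 + 15 = minute 190.
For sauce reduction: vegetable prep (finishes minute 190, plus 15-minute gap → minute 205); protein sear (finishes minute 175). Taking the maximum gives a start of minute 205, and it finishes at 205 + 30 = minute 235.
Garnish prep cannot begin until sauce reduction (finishes minute 235, plus 10-minute gap → minute 245). It runs from minute 245 to 245 + 60 = minute 305.
Starch cooking waits on sauce reduction (finishes minute 235), so it starts at minute 235 and finishes at 235 + 22 = minute 257.
All tasks are finished once the last one completes. Finish times: Stock at 80, The braise at 145, Protein sear at 175, Vegetable prep at 190, Sauce reduction at 235, Starch cooking at 257, Garnish prep at 305. The latest is minute 305.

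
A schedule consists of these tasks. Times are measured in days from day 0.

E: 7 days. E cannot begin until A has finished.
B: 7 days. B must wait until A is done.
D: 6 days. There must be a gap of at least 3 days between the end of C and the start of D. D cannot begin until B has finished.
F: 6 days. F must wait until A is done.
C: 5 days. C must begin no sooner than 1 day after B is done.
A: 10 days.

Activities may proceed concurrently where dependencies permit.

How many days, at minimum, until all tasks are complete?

32

Nothing blocks A, so it runs from day 0 to day 10.
F cannot begin until A (finishes day 10). It runs from day 10 to 10 + 6 = day 16.
E cannot begin until A (finishes day 10). It runs from day 10 to 10 + 7 = day 17.
B cannot begin until A (finishes day 10). It runs from day 10 to 10 + 7 = day 17.
C waits on B (finishes day 17, plus 1-day gap → day 18), so it starts at day 18 and finishes at 18 + 5 = day 23.
D needs all of C (finishes day 23, plus 3-day gap → day 26); B (finishes day 17). That puts its earliest start at day 26; it finishes at 26 + 6 = day 32.
All tasks are finished once the last one completes. Finish times: A at 10, B at 17, C at 23, D at 32, E at 17, F at 16. The latest is day 32.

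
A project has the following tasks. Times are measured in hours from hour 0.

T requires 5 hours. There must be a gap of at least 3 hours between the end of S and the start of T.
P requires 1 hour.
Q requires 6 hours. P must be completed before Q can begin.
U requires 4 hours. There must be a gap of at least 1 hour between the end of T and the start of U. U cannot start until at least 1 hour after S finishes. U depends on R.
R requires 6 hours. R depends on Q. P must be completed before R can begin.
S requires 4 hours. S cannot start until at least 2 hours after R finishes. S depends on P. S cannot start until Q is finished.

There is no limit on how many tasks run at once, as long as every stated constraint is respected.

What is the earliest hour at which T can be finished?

27

Nothing blocks P, so it runs from hour 0 to hour 1.
Q waits on P (finishes hour 1), so it starts at hour 1 and finishes at 1 + 6 = hour 7.
R needs all of Q (finishes hour 7); P (finishes hour 1). That puts its earliest start at hour 7; it finishes at 7 + 6 = hour 13.
For S: R (finishes hour 13, plus 2-hour gap → hour 15); P (finishes hour 1); Q (finishes hour 7). Taking the maximum gives a start of hour 15, and it finishes at 15 + 4 = hour 19.
After S (finishes hour 19, plus 3-hour gap → hour 22), T can start at hour 22 and finishes at hour 27.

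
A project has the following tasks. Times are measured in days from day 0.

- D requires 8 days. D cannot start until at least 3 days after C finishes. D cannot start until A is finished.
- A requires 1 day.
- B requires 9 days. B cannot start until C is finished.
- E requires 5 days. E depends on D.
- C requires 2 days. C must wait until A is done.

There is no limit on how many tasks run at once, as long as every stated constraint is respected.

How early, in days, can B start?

A has no prerequisites, so it starts at day 0 and finishes at day 1.
C cannot begin until A (finishes day 1). It runs from day 1 to 1 + 2 = day 3.
B waits on C (finishes day 3), so the earliest it can start is day 3.

3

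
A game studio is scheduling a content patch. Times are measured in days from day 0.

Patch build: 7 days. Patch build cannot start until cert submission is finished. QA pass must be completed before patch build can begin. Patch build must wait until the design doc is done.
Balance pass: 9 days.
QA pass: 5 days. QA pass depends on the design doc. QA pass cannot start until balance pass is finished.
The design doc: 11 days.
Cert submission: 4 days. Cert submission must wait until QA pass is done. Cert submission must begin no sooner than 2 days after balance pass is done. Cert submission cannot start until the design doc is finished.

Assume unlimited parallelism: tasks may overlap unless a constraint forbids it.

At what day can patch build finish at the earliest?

Balance pass has no prerequisites, so it starts at day 0 and finishes at day 9.
The design doc can start immediately at day 0; it finishes at day 11.
For QA pass: the design doc (finishes day 11); balance pass (finishes day 9). Taking the maximum gives a start of day 11, and it finishes at 11 + 5 = day 16.
For cert submission: QA pass (finishes day 16); balance pass (finishes day 9, plus 2-day gap → day 11); the design doc (finishes day 11). Taking the maximum gives a start of day 16, and it finishes at 16 + 4 = day 20.
For patch build: cert submission (finishes day 20); QA pass (finishes day 16); the design doc (finishes day 11). Taking the maximum gives a start of day 20, and it finishes at 20 + 7 = day 27.

27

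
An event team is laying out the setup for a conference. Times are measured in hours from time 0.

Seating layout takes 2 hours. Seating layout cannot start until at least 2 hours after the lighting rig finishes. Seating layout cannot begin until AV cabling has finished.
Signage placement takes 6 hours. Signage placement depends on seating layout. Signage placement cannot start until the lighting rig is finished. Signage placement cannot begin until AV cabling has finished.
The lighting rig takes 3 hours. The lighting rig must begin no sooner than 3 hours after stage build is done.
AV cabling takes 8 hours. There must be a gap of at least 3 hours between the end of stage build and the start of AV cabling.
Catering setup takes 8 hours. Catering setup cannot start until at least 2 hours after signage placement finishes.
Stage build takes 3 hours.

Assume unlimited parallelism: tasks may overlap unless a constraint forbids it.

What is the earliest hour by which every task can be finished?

Stage build can start immediately at hour 0; it finishes at hour 3.
AV cabling cannot begin until stage build (finishes hour 3, plus 3-hour gap → hour 6). It runs from hour 6 to 6 + 8 = hour 14.
The lighting rig cannot begin until stage build (finishes hour 3, plus 3-hour gap → hour 6). It runs from hour 6 to 6 + 3 = hour 9.
For seating layout: the lighting rig (finishes hour 9, plus 2-hour gap → hour 11); AV cabling (finishes hour 14). Taking the maximum gives a start of hour 14, and it finishes at 14 + 2 = hour 16.
Signage placement cannot start until seating layout (finishes hour 16); the lighting rig (finishes hour 9); AV cabling (finishes hour 14). The controlling bound is hour 16, so signage placement finishes at 16 + 6 = hour 22.
Catering setup cannot begin until signage placement (finishes hour 22, plus 2-hour gap → hour 24). It runs from hour 24 to 24 + 8 = hour 32.
All tasks are finished once the last one completes. Finish times: Stage build at 3, The lighting rig at 9, AV cabling at 14, Seating layout at 16, Signage placement at 22, Catering setup at 32. The latest is hour 32.

32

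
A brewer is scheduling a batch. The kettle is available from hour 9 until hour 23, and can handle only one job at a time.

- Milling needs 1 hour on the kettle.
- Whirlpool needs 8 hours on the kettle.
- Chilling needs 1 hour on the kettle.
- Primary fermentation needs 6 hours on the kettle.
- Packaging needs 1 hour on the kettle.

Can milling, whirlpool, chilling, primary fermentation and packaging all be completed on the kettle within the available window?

The kettle window is 23 − 9 = 14 hours.
Running back to back, the jobs need 1 + 8 + 1 + 6 + 1 = 17 hours on the kettle.
Since 17 > 14, they cannot all fit.

No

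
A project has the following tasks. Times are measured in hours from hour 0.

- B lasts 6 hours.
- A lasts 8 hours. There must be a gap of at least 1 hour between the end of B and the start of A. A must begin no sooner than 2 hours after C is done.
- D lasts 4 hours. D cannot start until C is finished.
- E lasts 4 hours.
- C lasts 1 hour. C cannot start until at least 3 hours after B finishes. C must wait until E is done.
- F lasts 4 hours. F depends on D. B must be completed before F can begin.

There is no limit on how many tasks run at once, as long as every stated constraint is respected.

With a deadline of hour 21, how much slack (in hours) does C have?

1

Nothing blocks E, so it runs from hour 0 to hour 4.
Nothing blocks B, so it runs from hour 0 to hour 6.
C needs all of B (finishes hour 6, plus 3-hour gap → hour 9); E (finishes hour 4). That puts its earliest start at hour 9; it finishes at 9 + 1 = hour 10.

Working backward from the deadline:
A must finish by hour 21; it takes 8 hours, so it must start by 21 − 8 = hour 13.
F has no dependents, so it just needs to finish by hour 21. Starting by 21 − 4 = hour 17 achieves that.
Since F (must start by hour 17) depends on it, D must finish by hour 17. Backing off its 4-hour duration gives a latest start of hour 13.
C must finish in time for A (must start by hour 13, minus 2-hour gap → hour 11); D (must start by hour 13). The tightest is hour 11, so C must start by 11 − 1 = hour 10.
So C can start as early as hour 9 and as late as hour 10, giving 10 − 9 = 1 hour of slack.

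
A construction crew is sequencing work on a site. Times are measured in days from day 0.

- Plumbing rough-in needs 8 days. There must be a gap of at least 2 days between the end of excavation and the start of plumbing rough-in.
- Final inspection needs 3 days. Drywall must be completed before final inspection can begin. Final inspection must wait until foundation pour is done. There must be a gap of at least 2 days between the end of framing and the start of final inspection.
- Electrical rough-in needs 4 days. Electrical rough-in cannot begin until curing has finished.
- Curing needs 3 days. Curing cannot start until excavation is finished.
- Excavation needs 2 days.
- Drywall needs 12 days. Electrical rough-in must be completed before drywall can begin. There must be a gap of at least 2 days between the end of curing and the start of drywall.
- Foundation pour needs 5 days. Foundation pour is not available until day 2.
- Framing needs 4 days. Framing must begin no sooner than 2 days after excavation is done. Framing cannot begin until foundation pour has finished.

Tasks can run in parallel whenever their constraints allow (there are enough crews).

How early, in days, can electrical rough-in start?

5

Excavation can start immediately at day 0; it finishes at day 2.
Curing waits on excavation (finishes day 2), so it starts at day 2 and finishes at 2 + 3 = day 5.
Electrical rough-in waits on curing (finishes day 5), so the earliest it can start is day 5.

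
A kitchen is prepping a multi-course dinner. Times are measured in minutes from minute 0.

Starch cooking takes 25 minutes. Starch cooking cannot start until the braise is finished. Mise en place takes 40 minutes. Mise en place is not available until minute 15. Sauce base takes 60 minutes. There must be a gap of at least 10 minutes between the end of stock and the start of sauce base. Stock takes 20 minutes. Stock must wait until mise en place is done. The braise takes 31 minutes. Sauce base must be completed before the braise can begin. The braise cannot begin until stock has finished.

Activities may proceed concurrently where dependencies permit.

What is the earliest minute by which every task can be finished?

201

After its own release at minute 15, mise en place can start at minute 15 and finishes at minute 55.
Stock cannot begin until mise en place (finishes minute 55). It runs from minute 55 to 55 + 20 = minute 75.
Sauce base cannot begin until stock (finishes minute 75, plus 10-minute gap → minute 85). It runs from minute 85 to 85 + 60 = minute 145.
The braise cannot start until sauce base (finishes minute 145); stock (finishes minute 75). The controlling bound is minute 145, so the braise finishes at 145 + 31 = minute 176.
After the braise (finishes minute 176), starch cooking can start at minute 176 and finishes at minute 201.
All tasks are finished once the last one completes. Finish times: Mise en place at 55, Stock at 75, Sauce base at 145, The braise at 176, Starch cooking at 201. The latest is minute 201.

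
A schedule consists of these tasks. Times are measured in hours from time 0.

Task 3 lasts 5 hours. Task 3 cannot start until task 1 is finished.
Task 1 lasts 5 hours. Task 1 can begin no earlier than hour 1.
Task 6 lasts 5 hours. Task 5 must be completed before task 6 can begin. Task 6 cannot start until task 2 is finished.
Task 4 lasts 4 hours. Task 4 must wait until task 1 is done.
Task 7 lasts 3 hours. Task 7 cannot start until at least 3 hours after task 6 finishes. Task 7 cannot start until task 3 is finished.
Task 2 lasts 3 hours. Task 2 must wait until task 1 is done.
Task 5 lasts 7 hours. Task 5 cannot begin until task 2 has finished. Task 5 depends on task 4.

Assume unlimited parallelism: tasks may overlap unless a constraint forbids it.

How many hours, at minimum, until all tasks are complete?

Task 1 waits on its own release at hour 1, so it starts at hour 1 and finishes at 1 + 5 = hour 6.
Task 4 cannot begin until task 1 (finishes hour 6). It runs from hour 6 to 6 + 4 = hour 10.
After task 1 (finishes hour 6), task 3 can start at hour 6 and finishes at hour 11.
Task 2 waits on task 1 (finishes hour 6), so it starts at hour 6 and finishes at 6 + 3 = hour 9.
Task 5 cannot start until task 2 (finishes hour 9); task 4 (finishes hour 10). The controlling bound is hour 10, so task 5 finishes at 10 + 7 = hour 17.
For task 6: task 5 (finishes hour 17); task 2 (finishes hour 9). Taking the maximum gives a start of hour 17, and it finishes at 17 + 5 = hour 22.
For task 7: task 6 (finishes hour 22, plus 3-hour gap → hour 25); task 3 (finishes hour 11). Taking the maximum gives a start of hour 25, and it finishes at 25 + 3 = hour 28.
All tasks are finished once the last one completes. Finish times: Task 1 at 6, Task 2 at 9, Task 3 at 11, Task 4 at 10, Task 5 at 17, Task 6 at 22, Task 7 at 28. The latest is hour 28.

28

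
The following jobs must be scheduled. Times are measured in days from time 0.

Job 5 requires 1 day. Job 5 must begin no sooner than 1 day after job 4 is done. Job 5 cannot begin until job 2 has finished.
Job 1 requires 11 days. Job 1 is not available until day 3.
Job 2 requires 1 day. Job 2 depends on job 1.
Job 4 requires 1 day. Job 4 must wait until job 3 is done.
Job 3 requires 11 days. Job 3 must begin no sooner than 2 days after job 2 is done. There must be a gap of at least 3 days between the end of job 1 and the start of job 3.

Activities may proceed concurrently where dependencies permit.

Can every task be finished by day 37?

Yes

Job 1 cannot begin until its own release at day 3. It runs from day 3 to 3 + 11 = day 14.
After job 1 (finishes day 14), job 2 can start at day 14 and finishes at day 15.
Job 3 cannot start until job 2 (finishes day 15, plus 2-day gap → day 17); job 1 (finishes day 14, plus 3-day gap → day 17). The controlling bound is day 17, so job 3 finishes at 17 + 11 = day 28.
After job 3 (finishes day 28), job 4 can start at day 28 and finishes at day 29.
For job 5: job 4 (finishes day 29, plus 1-day gap → day 30); job 2 (finishes day 15). Taking the maximum gives a start of day 30, and it finishes at 30 + 1 = day 31.
Every task is finished by day 31, which is no later than the deadline of 37, so the schedule is feasible.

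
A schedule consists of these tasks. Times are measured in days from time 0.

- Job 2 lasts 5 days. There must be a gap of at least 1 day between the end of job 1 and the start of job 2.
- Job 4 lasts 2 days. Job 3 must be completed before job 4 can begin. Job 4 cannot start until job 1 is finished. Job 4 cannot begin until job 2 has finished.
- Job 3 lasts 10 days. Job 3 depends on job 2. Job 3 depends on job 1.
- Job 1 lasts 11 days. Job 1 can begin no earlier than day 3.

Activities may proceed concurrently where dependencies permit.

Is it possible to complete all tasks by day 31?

No

Job 1 waits on its own release at day 3, so it starts at day 3 and finishes at 3 + 11 = day 14.
Job 2 waits on job 1 (finishes day 14, plus 1-day gap → day 15), so it starts at day 15 and finishes at 15 + 5 = day 20.
Job 3 cannot start until job 2 (finishes day 20); job 1 (finishes day 14). The controlling bound is day 20, so job 3 finishes at 20 + 10 = day 30.
For job 4: job 3 (finishes day 30); job 1 (finishes day 14); job 2 (finishes day 20). Taking the maximum gives a start of day 30, and it finishes at 30 + 2 = day 32.
The earliest everything can be done is day 32, which is after the deadline of 31, so it is not possible.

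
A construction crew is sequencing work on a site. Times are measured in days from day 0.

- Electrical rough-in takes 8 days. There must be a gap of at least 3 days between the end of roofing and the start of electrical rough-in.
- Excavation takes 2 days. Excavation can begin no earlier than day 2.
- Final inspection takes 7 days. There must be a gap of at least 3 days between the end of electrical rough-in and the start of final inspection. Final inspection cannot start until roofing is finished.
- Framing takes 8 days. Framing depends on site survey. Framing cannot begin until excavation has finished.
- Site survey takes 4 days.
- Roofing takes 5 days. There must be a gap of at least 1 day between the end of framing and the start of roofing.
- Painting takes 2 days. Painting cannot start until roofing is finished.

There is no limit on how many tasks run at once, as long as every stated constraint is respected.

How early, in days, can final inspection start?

32

After its own release at day 2, excavation can start at day 2 and finishes at day 4.
Site survey has no prerequisites, so it starts at day 0 and finishes at day 4.
For framing: site survey (finishes day 4); excavation (finishes day 4). Taking the maximum gives a start of day 4, and it finishes at 4 + 8 = day 12.
Roofing cannot begin until framing (finishes day 12, plus 1-day gap → day 13). It runs from day 13 to 13 + 5 = day 18.
Electrical rough-in waits on roofing (finishes day 18, plus 3-day gap → day 21), so it starts at day 21 and finishes at 21 + 8 = day 29.
Final inspection waits on electrical rough-in (finishes day 29, plus 3-day gap → day 32); roofing (finishes day 18). The latest of these is day 32, which is the earliest final inspection can start.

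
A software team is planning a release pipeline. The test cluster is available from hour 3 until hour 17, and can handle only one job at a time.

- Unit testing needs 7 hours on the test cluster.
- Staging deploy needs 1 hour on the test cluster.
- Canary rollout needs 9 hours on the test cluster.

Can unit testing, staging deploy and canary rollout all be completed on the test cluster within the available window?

No

The test cluster window is 17 − 3 = 14 hours.
Running back to back, the jobs need 7 + 1 + 9 = 17 hours on the test cluster.
Since 17 > 14, they cannot all fit.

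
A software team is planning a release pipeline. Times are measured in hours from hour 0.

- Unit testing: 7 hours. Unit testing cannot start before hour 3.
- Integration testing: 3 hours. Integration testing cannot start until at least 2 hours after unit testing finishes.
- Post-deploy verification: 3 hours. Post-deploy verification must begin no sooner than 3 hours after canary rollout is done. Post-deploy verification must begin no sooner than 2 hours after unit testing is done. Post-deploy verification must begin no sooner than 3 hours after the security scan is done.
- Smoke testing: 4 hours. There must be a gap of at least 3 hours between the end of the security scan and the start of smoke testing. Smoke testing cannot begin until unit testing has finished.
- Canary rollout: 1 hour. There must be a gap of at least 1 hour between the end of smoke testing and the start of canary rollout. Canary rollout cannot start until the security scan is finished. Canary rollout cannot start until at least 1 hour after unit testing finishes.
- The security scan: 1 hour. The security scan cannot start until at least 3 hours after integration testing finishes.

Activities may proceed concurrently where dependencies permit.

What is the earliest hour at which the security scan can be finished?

19

After its own release at hour 3, unit testing can start at hour 3 and finishes at hour 10.
Integration testing waits on unit testing (finishes hour 10, plus 2-hour gap → hour 12), so it starts at hour 12 and finishes at 12 + 3 = hour 15.
After integration testing (finishes hour 15, plus 3-hour gap → hour 18), the security scan can start at hour 18 and finishes at hour 19.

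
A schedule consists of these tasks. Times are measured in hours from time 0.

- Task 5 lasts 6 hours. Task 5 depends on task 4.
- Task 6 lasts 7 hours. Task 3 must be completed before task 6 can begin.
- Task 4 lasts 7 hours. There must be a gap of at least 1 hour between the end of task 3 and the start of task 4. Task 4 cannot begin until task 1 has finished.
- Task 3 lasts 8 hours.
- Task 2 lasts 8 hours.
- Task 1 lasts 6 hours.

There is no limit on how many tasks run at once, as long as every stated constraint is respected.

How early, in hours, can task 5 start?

Task 3 can start immediately at hour 0; it finishes at hour 8.
Task 1 can start immediately at hour 0; it finishes at hour 6.
Task 4 has to wait for task 3 (finishes hour 8, plus 1-hour gap → hour 9); task 1 (finishes hour 6). The latest of these is hour 9, so task 4 runs hour 9 to 9 + 7 = hour 16.
Task 5 waits on task 4 (finishes hour 16), so the earliest it can start is hour 16.

16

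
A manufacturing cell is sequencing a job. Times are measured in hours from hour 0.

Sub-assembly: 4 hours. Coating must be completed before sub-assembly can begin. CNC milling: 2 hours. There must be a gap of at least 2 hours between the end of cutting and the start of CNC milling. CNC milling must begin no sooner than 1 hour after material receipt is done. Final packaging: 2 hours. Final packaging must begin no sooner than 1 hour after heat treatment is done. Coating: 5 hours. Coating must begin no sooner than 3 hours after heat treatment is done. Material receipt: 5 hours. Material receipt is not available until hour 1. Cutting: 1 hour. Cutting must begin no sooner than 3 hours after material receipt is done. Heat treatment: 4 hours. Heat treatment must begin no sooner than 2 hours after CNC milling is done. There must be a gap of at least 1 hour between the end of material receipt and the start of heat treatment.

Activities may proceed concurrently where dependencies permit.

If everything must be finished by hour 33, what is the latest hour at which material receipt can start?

Sub-assembly must finish by hour 33; it takes 4 hours, so it must start by 33 − 4 = hour 29.
Coating has to be done before sub-assembly (must start by hour 29). That means finishing by hour 29, i.e. starting by 29 − 5 = hour 24.
Final packaging has no dependents, so it just needs to finish by hour 33. Starting by 33 − 2 = hour 31 achieves that.
For heat treatment: coating (must start by hour 24, minus 3-hour gap → hour 21); final packaging (must start by hour 31, minus 1-hour gap → hour 30). The most restrictive is hour 21; with a 4-hour duration, heat treatment must start by hour 17.
CNC milling feeds into heat treatment (must start by hour 17, minus 2-hour gap → hour 15); so CNC milling must finish by hour 15 and therefore start by hour 13.
Since CNC milling (must start by hour 13, minus 2-hour gap → hour 11) depends on it, cutting must finish by hour 11. Backing off its 1-hour duration gives a latest start of hour 10.
Material receipt must finish in time for cutting (must start by hour 10, minus 3-hour gap → hour 7); CNC milling (must start by hour 13, minus 1-hour gap → hour 12); heat treatment (must start by hour 17, minus 1-hour gap → hour 16). The tightest is hour 7, so material receipt must start by 7 − 5 = hour 2.

2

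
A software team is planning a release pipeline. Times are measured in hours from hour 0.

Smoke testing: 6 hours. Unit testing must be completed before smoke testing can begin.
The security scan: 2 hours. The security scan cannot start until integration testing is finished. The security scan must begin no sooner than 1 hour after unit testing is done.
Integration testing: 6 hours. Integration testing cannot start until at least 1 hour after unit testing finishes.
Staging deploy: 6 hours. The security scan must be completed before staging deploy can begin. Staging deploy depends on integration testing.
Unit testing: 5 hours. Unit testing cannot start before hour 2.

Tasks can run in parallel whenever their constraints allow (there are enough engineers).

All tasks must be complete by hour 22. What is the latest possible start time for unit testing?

To finish by hour 22, staging deploy (duration 6) must start no later than hour 16.
The security scan must finish before staging deploy (must start by hour 16). With a 2-hour duration, the security scan must start by 16 − 2 = hour 14.
For integration testing: the security scan (must start by hour 14); staging deploy (must start by hour 16). The most restrictive is hour 14; with a 6-hour duration, integration testing must start by hour 8.
Smoke testing must finish by hour 22; it takes 6 hours, so it must start by 22 − 6 = hour 16.
Unit testing feeds integration testing (must start by hour 8, minus 1-hour gap → hour 7); the security scan (must start by hour 14, minus 1-hour gap → hour 13); smoke testing (must start by hour 16). Taking the minimum, unit testing must finish by hour 7 and start by 7 − 5 = hour 2.

2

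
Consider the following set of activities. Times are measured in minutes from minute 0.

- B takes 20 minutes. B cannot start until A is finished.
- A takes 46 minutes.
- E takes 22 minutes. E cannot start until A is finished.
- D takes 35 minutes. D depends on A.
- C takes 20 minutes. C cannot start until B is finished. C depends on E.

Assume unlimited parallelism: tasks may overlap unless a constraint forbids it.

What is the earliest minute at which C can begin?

68

A has no prerequisites, so it starts at minute 0 and finishes at minute 46.
After A (finishes minute 46), E can start at minute 46 and finishes at minute 68.
B cannot begin until A (finishes minute 46). It runs from minute 46 to 46 + 20 = minute 66.
C waits on B (finishes minute 66); E (finishes minute 68). The latest of these is minute 68, which is the earliest C can start.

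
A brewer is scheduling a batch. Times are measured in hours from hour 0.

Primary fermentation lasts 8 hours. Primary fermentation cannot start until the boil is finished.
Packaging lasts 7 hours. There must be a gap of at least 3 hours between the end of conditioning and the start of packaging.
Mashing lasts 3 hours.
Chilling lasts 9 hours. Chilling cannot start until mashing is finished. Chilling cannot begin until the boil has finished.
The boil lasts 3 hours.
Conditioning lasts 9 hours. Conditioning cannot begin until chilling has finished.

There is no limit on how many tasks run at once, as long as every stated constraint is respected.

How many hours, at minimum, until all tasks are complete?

Nothing blocks the boil, so it runs from hour 0 to hour 3.
Primary fermentation waits on the boil (finishes hour 3), so it starts at hour 3 and finishes at 3 + 8 = hour 11.
Nothing blocks mashing, so it runs from hour 0 to hour 3.
Chilling cannot start until mashing (finishes hour 3); the boil (finishes hour 3). The controlling bound is hour 3, so chilling finishes at 3 + 9 = hour 12.
Conditioning cannot begin until chilling (finishes hour 12). It runs from hour 12 to 12 + 9 = hour 21.
After conditioning (finishes hour 21, plus 3-hour gap → hour 24), packaging can start at hour 24 and finishes at hour 31.
All tasks are finished once the last one completes. Finish times: Mashing at 3, The boil at 3, Chilling at 12, Primary fermentation at 11, Conditioning at 21, Packaging at 31. The latest is hour 31.

31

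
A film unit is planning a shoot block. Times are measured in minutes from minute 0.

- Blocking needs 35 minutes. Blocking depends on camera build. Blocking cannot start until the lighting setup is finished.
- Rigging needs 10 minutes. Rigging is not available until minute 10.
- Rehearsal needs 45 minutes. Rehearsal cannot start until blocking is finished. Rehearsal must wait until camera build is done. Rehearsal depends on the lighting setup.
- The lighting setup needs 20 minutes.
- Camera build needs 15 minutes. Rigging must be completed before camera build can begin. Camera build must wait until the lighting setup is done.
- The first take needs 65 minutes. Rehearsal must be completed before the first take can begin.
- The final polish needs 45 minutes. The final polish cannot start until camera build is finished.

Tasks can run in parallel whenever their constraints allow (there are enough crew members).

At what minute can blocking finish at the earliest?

The lighting setup can start immediately at minute 0; it finishes at minute 20.
Rigging cannot begin until its own release at minute 10. It runs from minute 10 to 10 + 10 = minute 20.
Camera build has to wait for rigging (finishes minute 20); the lighting setup (finishes minute 20). The latest of these is minute 20, so camera build runs minute 20 to 20 + 15 = minute 35.
Blocking has to wait for camera build (finishes minute 35); the lighting setup (finishes minute 20). The latest of these is minute 35, so blocking runs minute 35 to 35 + 35 = minute 70.

70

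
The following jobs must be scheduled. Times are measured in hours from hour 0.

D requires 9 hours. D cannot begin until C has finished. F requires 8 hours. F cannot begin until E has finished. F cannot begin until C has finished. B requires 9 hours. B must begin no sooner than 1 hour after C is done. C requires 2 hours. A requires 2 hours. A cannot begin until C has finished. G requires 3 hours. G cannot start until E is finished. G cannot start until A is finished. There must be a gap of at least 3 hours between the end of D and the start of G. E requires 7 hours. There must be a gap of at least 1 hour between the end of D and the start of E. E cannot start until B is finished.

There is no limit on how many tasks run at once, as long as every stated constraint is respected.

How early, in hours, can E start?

C can start immediately at hour 0; it finishes at hour 2.
D waits on C (finishes hour 2), so it starts at hour 2 and finishes at 2 + 9 = hour 11.
After C (finishes hour 2, plus 1-hour gap → hour 3), B can start at hour 3 and finishes at hour 12.
E waits on D (finishes hour 11, plus 1-hour gap → hour 12); B (finishes hour 12). The latest of these is hour 12, which is the earliest E can start.

12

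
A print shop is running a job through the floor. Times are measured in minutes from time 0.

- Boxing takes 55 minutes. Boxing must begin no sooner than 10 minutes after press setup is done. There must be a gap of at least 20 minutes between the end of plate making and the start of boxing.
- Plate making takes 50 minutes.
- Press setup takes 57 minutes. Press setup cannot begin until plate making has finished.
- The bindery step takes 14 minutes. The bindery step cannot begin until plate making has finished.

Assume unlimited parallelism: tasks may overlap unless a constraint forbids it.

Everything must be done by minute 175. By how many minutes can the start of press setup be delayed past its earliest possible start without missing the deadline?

Plate making has no prerequisites, so it starts at minute 0 and finishes at minute 50.
After plate making (finishes minute 50), press setup can start at minute 50 and finishes at minute 107.

Working backward from the deadline:
Nothing follows boxing; the deadline of minute 175 is its only limit. It must start by 175 − 55 = minute 120.
Press setup has to be done before boxing (must start by minute 120, minus 10-minute gap → minute 110). That means finishing by minute 110, i.e. starting by 110 − 57 = minute 53.
So press setup can start as early as minute 50 and as late as minute 53, giving 53 − 50 = 3 minutes of slack.

3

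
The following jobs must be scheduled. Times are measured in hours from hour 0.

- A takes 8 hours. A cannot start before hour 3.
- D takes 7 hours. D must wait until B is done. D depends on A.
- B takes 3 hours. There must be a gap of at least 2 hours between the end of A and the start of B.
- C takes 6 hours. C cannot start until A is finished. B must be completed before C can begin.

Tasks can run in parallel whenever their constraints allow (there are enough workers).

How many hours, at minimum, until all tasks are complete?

A waits on its own release at hour 3, so it starts at hour 3 and finishes at 3 + 8 = hour 11.
B cannot begin until A (finishes hour 11, plus 2-hour gap → hour 13). It runs from hour 13 to 13 + 3 = hour 16.
D cannot start until B (finishes hour 16); A (finishes hour 11). The controlling bound is hour 16, so D finishes at 16 + 7 = hour 23.
For C: A (finishes hour 11); B (finishes hour 16). Taking the maximum gives a start of hour 16, and it finishes at 16 + 6 = hour 22.
All tasks are finished once the last one completes. Finish times: A at 11, B at 16, C at 22, D at 23. The latest is hour 23.

23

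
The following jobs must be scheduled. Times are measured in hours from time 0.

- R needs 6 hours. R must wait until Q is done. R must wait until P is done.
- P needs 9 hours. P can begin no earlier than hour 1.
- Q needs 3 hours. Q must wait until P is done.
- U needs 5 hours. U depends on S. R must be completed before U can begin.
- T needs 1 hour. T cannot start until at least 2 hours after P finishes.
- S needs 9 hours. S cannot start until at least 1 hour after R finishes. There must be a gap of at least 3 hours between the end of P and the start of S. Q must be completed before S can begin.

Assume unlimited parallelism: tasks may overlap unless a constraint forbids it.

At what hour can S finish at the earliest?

P cannot begin until its own release at hour 1. It runs from hour 1 to 1 + 9 = hour 10.
Q cannot begin until P (finishes hour 10). It runs from hour 10 to 10 + 3 = hour 13.
R has to wait for Q (finishes hour 13); P (finishes hour 10). The latest of these is hour 13, so R runs hour 13 to 13 + 6 = hour 19.
S needs all of R (finishes hour 19, plus 1-hour gap → hour 20); P (finishes hour 10, plus 3-hour gap → hour 13); Q (finishes hour 13). That puts its earliest start at hour 20; it finishes at 20 + 9 = hour 29.

29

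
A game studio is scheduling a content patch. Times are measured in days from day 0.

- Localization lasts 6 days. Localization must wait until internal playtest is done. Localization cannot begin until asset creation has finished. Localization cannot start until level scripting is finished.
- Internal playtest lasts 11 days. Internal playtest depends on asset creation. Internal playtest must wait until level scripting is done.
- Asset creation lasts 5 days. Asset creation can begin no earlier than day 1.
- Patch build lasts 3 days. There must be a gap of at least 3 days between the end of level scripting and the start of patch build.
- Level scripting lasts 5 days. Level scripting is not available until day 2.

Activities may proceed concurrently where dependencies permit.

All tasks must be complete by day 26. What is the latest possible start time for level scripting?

Localization has no dependents, so it just needs to finish by day 26. Starting by 26 − 6 = day 20 achieves that.
Internal playtest must finish before localization (must start by day 20). With an 11-day duration, internal playtest must start by 20 − 11 = day 9.
Patch build must finish by day 26; it takes 3 days, so it must start by 26 − 3 = day 23.
Level scripting must finish in time for internal playtest (must start by day 9); localization (must start by day 20); patch build (must start by day 23, minus 3-day gap → day 20). The tightest is day 9, so level scripting must start by 9 − 5 = day 4.

4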